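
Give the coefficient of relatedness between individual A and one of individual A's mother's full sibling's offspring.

0.125

Each parent–offspring link contributes a factor of 1/2, and independent paths through distinct common ancestors add.
First cousins share one grandparent pair — two paths of length 4: r = 2·(1/2)^4 = 1/8.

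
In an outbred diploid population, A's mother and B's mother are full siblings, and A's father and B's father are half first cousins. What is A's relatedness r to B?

Wright's path rule: contributions from independent ancestry routes add.
A and B are related in two ways: first cousins through their mothers (r = 1/8) and half second cousins through their fathers (r = 1/64).
r = 1/8 + 1/64 = 0.140625.

0.140625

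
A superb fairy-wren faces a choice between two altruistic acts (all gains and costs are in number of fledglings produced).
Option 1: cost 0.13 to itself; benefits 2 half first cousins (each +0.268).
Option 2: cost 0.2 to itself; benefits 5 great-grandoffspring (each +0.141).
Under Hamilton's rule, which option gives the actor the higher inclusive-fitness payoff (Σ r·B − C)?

Option 1: r to a half first cousin = 0.0625.
Option 1: Σ r·B − C = (2·0.0625·0.268) − 0.13 = -0.0965.
Option 2: r to a great-grandoffspring = 0.125.
Option 2: Σ r·B − C = (5·0.125·0.141) − 0.2 = -0.111875.
Option 1 has the higher net inclusive-fitness payoff.

Option 1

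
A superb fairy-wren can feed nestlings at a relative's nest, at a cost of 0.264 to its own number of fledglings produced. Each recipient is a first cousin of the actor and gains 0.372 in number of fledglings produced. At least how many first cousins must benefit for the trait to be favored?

r to a first cousin = 0.125 (first cousins share one grandparent pair — two paths of length 4: r = 2·(1/2)^4 = 1/8).
Hamilton's rule: n·r·B > C  ⇒  n > C/(r·B) = 0.264/(0.125·0.372) = 5.677.
The smallest integer exceeding 5.677 is 6.

6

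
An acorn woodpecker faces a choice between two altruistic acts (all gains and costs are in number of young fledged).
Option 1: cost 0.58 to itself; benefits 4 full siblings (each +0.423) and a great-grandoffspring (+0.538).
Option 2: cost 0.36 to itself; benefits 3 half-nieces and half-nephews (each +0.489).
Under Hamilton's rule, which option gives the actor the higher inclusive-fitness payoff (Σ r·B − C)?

Option 1: r to a full sibling = 0.5.
Option 1: r to a great-grandoffspring = 0.125.
Option 1: Σ r·B − C = (4·0.5·0.423 + 1·0.125·0.538) − 0.58 = 0.33325.
Option 2: r to a half-niece or half-nephew = 0.125.
Option 2: Σ r·B − C = (3·0.125·0.489) − 0.36 = -0.176625.
Option 1 has the higher net inclusive-fitness payoff.

Option 1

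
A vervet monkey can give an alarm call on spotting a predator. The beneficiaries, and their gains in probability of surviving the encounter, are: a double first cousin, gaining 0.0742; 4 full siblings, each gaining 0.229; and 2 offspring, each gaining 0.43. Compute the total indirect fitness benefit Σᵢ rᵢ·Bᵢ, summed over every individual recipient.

0.90655

r to a double first cousin = 0.25 (double first cousins share both grandparent pairs — four paths of length 4: r = 4·(1/2)^4 = 1/4).
r to a full sibling = 0.5 (full sibs share both parents — two paths of length 2: r = 2·(1/2)^2 = 1/2).
r to an offspring = 0.5 (one parent–offspring link: r = (1/2)^1 = 1/2).
Summing one r·B term per recipient: 1·0.25·0.0742 + 4·0.5·0.229 + 2·0.5·0.43 = 0.90655.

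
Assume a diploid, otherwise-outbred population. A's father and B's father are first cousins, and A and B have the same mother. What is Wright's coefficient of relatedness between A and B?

With two independent routes of shared ancestry, r is the sum of the two contributions.
A and B are related in two ways: second cousins through their fathers (r = 1/32) and half-sibs through their shared mother (r = 1/4).
r = 1/32 + 1/4 = 9/32 = 0.28125.

0.28125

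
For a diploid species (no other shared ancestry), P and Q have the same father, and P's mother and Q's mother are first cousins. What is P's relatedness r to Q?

With two independent routes of shared ancestry, r is the sum of the two contributions.
P and Q are related in two ways: half-sibs through their shared father (r = 1/4) and second cousins through their mothers (r = 1/32).
r = 1/4 + 1/32 = 0.28125.

0.28125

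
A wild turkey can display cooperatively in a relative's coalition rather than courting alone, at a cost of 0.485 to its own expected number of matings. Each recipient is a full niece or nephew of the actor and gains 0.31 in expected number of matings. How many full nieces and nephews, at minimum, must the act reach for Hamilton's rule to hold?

7

r to a full niece or nephew = 0.25 (full aunt/uncle↔niece/nephew: two paths of length 3 through the shared grandparent pair: r = 2·(1/2)^3 = 1/4).
Hamilton's rule: n·r·B > C  ⇒  n > C/(r·B) = 0.485/(0.25·0.31) = 6.258.
The smallest integer exceeding 6.258 is 7.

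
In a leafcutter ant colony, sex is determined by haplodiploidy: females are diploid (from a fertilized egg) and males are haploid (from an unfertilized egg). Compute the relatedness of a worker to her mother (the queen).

0.5

One meiotic link between diploid queen and diploid daughter: r = 1/2.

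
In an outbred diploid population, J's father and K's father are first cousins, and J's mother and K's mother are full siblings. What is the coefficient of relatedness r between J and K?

0.15625

Wright's path rule: contributions from independent ancestry routes add.
J and K are related in two ways: second cousins through their fathers (r = 1/32) and first cousins through their mothers (r = 1/8).
r = 1/32 + 1/8 = 0.15625.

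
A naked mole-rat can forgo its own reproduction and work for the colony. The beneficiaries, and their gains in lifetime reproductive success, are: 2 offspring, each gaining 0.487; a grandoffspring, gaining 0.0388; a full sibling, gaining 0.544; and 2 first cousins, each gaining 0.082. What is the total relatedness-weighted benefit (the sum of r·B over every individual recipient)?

r to an offspring = 1/2 (one parent–offspring link: r = (1/2)^1 = 1/2).
r to a grandoffspring = 0.25 (two parent–offspring links: r = (1/2)^2 = 1/4).
r to a full sibling = 0.5 (full sibs share both parents — two paths of length 2: r = 2·(1/2)^2 = 1/2).
r to a first cousin = 1/8 (first cousins share one grandparent pair — two paths of length 4: r = 2·(1/2)^4 = 1/8).
Summing one r·B term per recipient: 2·0.5·0.487 + 1·0.25·0.0388 + 1·0.5·0.544 + 2·0.125·0.082 = 0.7892.

0.7892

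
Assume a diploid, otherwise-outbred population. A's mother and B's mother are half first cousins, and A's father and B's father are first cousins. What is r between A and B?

Independent pedigree routes through distinct common ancestors add.
A and B are related in two ways: half second cousins through their mothers (r = 1/64) and second cousins through their fathers (r = 1/32).
r = 1/64 + 1/32 = 3/64 = 0.046875.

0.046875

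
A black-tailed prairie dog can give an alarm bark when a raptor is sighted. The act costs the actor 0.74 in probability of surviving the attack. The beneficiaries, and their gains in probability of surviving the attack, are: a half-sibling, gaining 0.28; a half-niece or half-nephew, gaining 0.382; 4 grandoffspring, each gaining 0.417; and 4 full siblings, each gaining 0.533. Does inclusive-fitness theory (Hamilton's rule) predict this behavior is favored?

Hamilton's rule: the trait is favored when the sum of r·B over every recipient exceeds the actor's cost C.
r to a half-sibling = 0.25 (half-sibs share one parent — one path of length 2: r = (1/2)^2 = 1/4).
r to a half-niece or half-nephew = 0.125 (half-aunt/uncle↔niece/nephew: one path of length 3: r = (1/2)^3 = 1/8).
r to a grandoffspring = 0.25 (two parent–offspring links: r = (1/2)^2 = 1/4).
r to a full sibling = 1/2 (full sibs share both parents — two paths of length 2: r = 2·(1/2)^2 = 1/2).
Summing one r·B term per recipient: 1·0.25·0.28 + 1·0.125·0.382 + 4·0.25·0.417 + 4·0.5·0.533 = 1.60075.
1.60075 > 0.74: the indirect benefit exceeds the cost.

Yes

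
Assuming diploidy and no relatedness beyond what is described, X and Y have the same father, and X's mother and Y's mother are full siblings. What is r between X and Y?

Wright's path rule: contributions from independent ancestry routes add.
X and Y are related in two ways: half-sibs through their shared father (r = 1/4) and first cousins through their mothers (r = 1/8).
r = 1/4 + 1/8 = 3/8 = 0.375.

0.375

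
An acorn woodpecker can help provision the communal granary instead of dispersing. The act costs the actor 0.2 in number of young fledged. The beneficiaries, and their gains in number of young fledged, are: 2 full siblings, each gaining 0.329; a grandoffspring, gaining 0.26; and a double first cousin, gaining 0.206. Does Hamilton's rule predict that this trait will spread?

Yes

Hamilton's rule: the trait is favored when the sum of r·B over every recipient exceeds the actor's cost C.
r to a full sibling = 1/2 (full sibs share both parents — two paths of length 2: r = 2·(1/2)^2 = 1/2).
r to a grandoffspring = 1/4 (two parent–offspring links: r = (1/2)^2 = 1/4).
r to a double first cousin = 1/4 (double first cousins share both grandparent pairs — four paths of length 4: r = 4·(1/2)^4 = 1/4).
Summing one r·B term per recipient: 2·0.5·0.329 + 1·0.25·0.26 + 1·0.25·0.206 = 0.4455.
0.4455 > 0.2: the indirect benefit exceeds the cost.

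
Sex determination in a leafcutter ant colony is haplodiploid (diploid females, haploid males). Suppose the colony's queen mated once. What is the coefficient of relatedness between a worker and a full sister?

Haplodiploid full sisters inherit their father's entire haploid genome identically (contributing 1/2) and on average half of their mother's contribution (1/2 · 1/2 = 1/4); r = 1/2 + 1/4 = 3/4.

0.75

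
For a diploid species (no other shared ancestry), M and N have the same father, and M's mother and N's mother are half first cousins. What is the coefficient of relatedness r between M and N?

0.265625

With two independent routes of shared ancestry, r is the sum of the two contributions.
M and N are related in two ways: half-sibs through their shared father (r = 1/4) and half second cousins through their mothers (r = 1/64).
r = 1/4 + 1/64 = 17/64 = 0.265625.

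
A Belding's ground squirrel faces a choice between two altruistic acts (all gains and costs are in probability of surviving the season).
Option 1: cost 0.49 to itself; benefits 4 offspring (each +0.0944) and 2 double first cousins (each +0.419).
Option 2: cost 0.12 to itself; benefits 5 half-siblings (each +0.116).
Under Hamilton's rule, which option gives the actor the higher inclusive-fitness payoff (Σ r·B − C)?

Option 1: r to an offspring = 0.5.
Option 1: r to a double first cousin = 0.25.
Option 1: Σ r·B − C = (4·0.5·0.0944 + 2·0.25·0.419) − 0.49 = -0.0917.
Option 2: r to a half-sibling = 0.25.
Option 2: Σ r·B − C = (5·0.25·0.116) − 0.12 = 0.025.
Option 2 has the higher net inclusive-fitness payoff.

Option 2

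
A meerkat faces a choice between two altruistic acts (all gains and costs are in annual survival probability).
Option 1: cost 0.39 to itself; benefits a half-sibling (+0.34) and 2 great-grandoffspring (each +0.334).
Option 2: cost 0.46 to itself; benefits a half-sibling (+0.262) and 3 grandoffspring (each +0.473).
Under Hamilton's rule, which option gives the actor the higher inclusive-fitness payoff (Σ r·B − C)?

Option 1: r to a half-sibling = 0.25.
Option 1: r to a great-grandoffspring = 0.125.
Option 1: Σ r·B − C = (1·0.25·0.34 + 2·0.125·0.334) − 0.39 = -0.2215.
Option 2: r to a half-sibling = 0.25.
Option 2: r to a grandoffspring = 0.25.
Option 2: Σ r·B − C = (1·0.25·0.262 + 3·0.25·0.473) − 0.46 = -0.03975.
Option 2 has the higher net inclusive-fitness payoff.

Option 2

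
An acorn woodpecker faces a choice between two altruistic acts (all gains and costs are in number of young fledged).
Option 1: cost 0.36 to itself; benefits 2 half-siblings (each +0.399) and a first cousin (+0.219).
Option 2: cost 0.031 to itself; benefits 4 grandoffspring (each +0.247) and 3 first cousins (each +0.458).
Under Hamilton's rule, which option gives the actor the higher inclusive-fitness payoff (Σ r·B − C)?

Option 1: r to a half-sibling = 0.25.
Option 1: r to a first cousin = 0.125.
Option 1: Σ r·B − C = (2·0.25·0.399 + 1·0.125·0.219) − 0.36 = -0.133125.
Option 2: r to a grandoffspring = 0.25.
Option 2: r to a first cousin = 0.125.
Option 2: Σ r·B − C = (4·0.25·0.247 + 3·0.125·0.458) − 0.031 = 0.38775.
Option 2 has the higher net inclusive-fitness payoff.

Option 2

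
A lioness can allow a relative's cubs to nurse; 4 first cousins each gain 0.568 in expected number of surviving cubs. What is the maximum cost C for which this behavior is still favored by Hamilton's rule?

0.284

r to a first cousin = 1/8 (first cousins share one grandparent pair — two paths of length 4: r = 2·(1/2)^4 = 1/8).
Hamilton's rule: n·r·B > C, so the trait is favored while C < n·r·B = 4·0.125·0.568 = 0.284.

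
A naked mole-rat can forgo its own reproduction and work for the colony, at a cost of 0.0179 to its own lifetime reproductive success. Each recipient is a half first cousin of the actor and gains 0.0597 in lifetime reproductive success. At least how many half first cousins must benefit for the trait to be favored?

r to a half first cousin = 0.0625 (half first cousins share one grandparent — one path of length 4: r = (1/2)^4 = 1/16).
Hamilton's rule: n·r·B > C  ⇒  n > C/(r·B) = 0.0179/(0.0625·0.0597) = 4.797.
The smallest integer exceeding 4.797 is 5.

5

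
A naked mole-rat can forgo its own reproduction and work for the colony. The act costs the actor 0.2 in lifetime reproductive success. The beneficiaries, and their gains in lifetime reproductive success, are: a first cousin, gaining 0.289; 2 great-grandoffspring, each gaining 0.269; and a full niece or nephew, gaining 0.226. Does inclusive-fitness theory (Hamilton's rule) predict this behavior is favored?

Hamilton's rule: the trait is favored when the sum of r·B over every recipient exceeds the actor's cost C.
r to a first cousin = 1/8 (first cousins share one grandparent pair — two paths of length 4: r = 2·(1/2)^4 = 1/8).
r to a great-grandoffspring = 0.125 (three parent–offspring links: r = (1/2)^3 = 1/8).
r to a full niece or nephew = 1/4 (full aunt/uncle↔niece/nephew: two paths of length 3 through the shared grandparent pair: r = 2·(1/2)^3 = 1/4).
Summing one r·B term per recipient: 1·0.125·0.289 + 2·0.125·0.269 + 1·0.25·0.226 = 0.159875.
0.159875 < 0.2: the indirect benefit is less than the cost.

No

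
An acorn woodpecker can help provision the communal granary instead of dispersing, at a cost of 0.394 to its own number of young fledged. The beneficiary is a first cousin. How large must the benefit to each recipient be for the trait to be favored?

r to a first cousin = 0.125 (first cousins share one grandparent pair — two paths of length 4: r = 2·(1/2)^4 = 1/8).
Hamilton's rule with n recipients of equal r: n·r·B > C, so B > C/(n·r) = 0.394/(1·0.125) = 3.152.

3.152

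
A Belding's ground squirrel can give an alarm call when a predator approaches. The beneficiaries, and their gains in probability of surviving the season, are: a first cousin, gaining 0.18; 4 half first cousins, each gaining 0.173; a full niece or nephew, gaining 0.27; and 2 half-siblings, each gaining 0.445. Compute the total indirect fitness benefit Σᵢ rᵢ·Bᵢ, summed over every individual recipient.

r to a first cousin = 0.125 (first cousins share one grandparent pair — two paths of length 4: r = 2·(1/2)^4 = 1/8).
r to a half first cousin = 1/16 (half first cousins share one grandparent — one path of length 4: r = (1/2)^4 = 1/16).
r to a full niece or nephew = 0.25 (full aunt/uncle↔niece/nephew: two paths of length 3 through the shared grandparent pair: r = 2·(1/2)^3 = 1/4).
r to a half-sibling = 0.25 (half-sibs share one parent — one path of length 2: r = (1/2)^2 = 1/4).
Summing one r·B term per recipient: 1·0.125·0.18 + 4·0.0625·0.173 + 1·0.25·0.27 + 2·0.25·0.445 = 0.35575.

0.35575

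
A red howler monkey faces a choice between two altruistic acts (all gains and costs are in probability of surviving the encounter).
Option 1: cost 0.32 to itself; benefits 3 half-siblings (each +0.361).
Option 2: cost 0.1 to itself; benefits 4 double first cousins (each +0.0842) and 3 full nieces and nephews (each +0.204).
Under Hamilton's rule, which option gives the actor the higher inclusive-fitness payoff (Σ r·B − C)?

Option 1: r to a half-sibling = 0.25.
Option 1: Σ r·B − C = (3·0.25·0.361) − 0.32 = -0.04925.
Option 2: r to a double first cousin = 0.25.
Option 2: r to a full niece or nephew = 0.25.
Option 2: Σ r·B − C = (4·0.25·0.0842 + 3·0.25·0.204) − 0.1 = 0.1372.
Option 2 has the higher net inclusive-fitness payoff.

Option 2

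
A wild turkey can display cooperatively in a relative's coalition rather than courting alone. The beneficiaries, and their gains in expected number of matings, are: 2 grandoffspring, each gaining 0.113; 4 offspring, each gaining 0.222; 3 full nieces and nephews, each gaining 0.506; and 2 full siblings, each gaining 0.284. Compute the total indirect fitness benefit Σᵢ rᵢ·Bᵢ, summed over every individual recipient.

1.164

r to a grandoffspring = 1/4 (two parent–offspring links: r = (1/2)^2 = 1/4).
r to an offspring = 0.5 (one parent–offspring link: r = (1/2)^1 = 1/2).
r to a full niece or nephew = 1/4 (full aunt/uncle↔niece/nephew: two paths of length 3 through the shared grandparent pair: r = 2·(1/2)^3 = 1/4).
r to a full sibling = 0.5 (full sibs share both parents — two paths of length 2: r = 2·(1/2)^2 = 1/2).
Summing one r·B term per recipient: 2·0.25·0.113 + 4·0.5·0.222 + 3·0.25·0.506 + 2·0.5·0.284 = 1.164.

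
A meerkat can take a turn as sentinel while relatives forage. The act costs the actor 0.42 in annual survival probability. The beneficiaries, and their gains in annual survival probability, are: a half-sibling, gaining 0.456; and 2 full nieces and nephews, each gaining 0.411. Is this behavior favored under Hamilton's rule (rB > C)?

No

Hamilton's rule: the trait is favored when the sum of r·B over every recipient exceeds the actor's cost C.
r to a half-sibling = 0.25 (half-sibs share one parent — one path of length 2: r = (1/2)^2 = 1/4).
r to a full niece or nephew = 1/4 (full aunt/uncle↔niece/nephew: two paths of length 3 through the shared grandparent pair: r = 2·(1/2)^3 = 1/4).
Summing one r·B term per recipient: 1·0.25·0.456 + 2·0.25·0.411 = 0.3195.
0.3195 < 0.42: the indirect benefit is less than the cost.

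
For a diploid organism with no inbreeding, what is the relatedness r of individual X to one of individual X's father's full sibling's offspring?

Each parent–offspring link contributes a factor of 1/2, and independent paths through distinct common ancestors add.
First cousins share one grandparent pair — two paths of length 4: r = 2·(1/2)^4 = 1/8.

0.125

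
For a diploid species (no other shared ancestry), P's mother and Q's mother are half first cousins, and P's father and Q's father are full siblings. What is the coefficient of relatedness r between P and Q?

0.140625

With two independent routes of shared ancestry, r is the sum of the two contributions.
P and Q are related in two ways: half second cousins through their mothers (r = 1/64) and first cousins through their fathers (r = 1/8).
r = 1/64 + 1/8 = 0.140625.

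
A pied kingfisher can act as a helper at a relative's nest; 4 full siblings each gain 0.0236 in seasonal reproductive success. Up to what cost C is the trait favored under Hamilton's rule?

r to a full sibling = 0.5 (full sibs share both parents — two paths of length 2: r = 2·(1/2)^2 = 1/2).
Hamilton's rule: n·r·B > C, so the trait is favored while C < n·r·B = 4·0.5·0.0236 = 0.0472.

0.0472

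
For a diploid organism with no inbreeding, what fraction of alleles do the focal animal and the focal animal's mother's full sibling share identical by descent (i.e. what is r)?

Each parent–offspring link contributes a factor of 1/2, and independent paths through distinct common ancestors add.
Full aunt/uncle↔niece/nephew: two paths of length 3 through the shared grandparent pair: r = 2·(1/2)^3 = 1/4.

0.25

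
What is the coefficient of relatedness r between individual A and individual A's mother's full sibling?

Each parent–offspring link contributes a factor of 1/2, and independent paths through distinct common ancestors add.
Full aunt/uncle↔niece/nephew: two paths of length 3 through the shared grandparent pair: r = 2·(1/2)^3 = 1/4.

0.25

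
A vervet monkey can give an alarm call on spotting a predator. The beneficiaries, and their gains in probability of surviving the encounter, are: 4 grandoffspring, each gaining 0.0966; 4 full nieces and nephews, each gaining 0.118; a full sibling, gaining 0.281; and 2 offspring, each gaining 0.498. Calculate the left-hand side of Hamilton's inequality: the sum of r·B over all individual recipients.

0.8531

r to a grandoffspring = 0.25 (two parent–offspring links: r = (1/2)^2 = 1/4).
r to a full niece or nephew = 1/4 (full aunt/uncle↔niece/nephew: two paths of length 3 through the shared grandparent pair: r = 2·(1/2)^3 = 1/4).
r to a full sibling = 0.5 (full sibs share both parents — two paths of length 2: r = 2·(1/2)^2 = 1/2).
r to an offspring = 0.5 (one parent–offspring link: r = (1/2)^1 = 1/2).
Summing one r·B term per recipient: 4·0.25·0.0966 + 4·0.25·0.118 + 1·0.5·0.281 + 2·0.5·0.498 = 0.8531.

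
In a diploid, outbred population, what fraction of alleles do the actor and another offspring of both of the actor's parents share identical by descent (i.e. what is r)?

Each parent–offspring link contributes a factor of 1/2, and independent paths through distinct common ancestors add.
Full sibs share both parents — two paths of length 2: r = 2·(1/2)^2 = 1/2.

0.5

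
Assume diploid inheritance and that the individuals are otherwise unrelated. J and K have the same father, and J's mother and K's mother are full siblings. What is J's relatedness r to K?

0.375

Independent pedigree routes through distinct common ancestors add.
J and K are related in two ways: half-sibs through their shared father (r = 1/4) and first cousins through their mothers (r = 1/8).
r = 1/4 + 1/8 = 3/8 = 0.375.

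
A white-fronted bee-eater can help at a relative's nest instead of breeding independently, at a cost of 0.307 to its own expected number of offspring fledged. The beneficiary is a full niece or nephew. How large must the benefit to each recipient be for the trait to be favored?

r to a full niece or nephew = 0.25 (full aunt/uncle↔niece/nephew: two paths of length 3 through the shared grandparent pair: r = 2·(1/2)^3 = 1/4).
Hamilton's rule with n recipients of equal r: n·r·B > C, so B > C/(n·r) = 0.307/(1·0.25) = 1.228.

1.228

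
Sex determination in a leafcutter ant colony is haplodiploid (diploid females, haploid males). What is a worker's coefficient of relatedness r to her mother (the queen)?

0.5

One meiotic link between diploid queen and diploid daughter: r = 1/2.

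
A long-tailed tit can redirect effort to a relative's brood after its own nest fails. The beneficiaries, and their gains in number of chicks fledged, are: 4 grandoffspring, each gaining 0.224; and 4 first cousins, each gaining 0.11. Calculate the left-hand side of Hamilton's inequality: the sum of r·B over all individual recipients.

0.279

r to a grandoffspring = 1/4 (two parent–offspring links: r = (1/2)^2 = 1/4).
r to a first cousin = 1/8 (first cousins share one grandparent pair — two paths of length 4: r = 2·(1/2)^4 = 1/8).
Summing one r·B term per recipient: 4·0.25·0.224 + 4·0.125·0.11 = 0.279.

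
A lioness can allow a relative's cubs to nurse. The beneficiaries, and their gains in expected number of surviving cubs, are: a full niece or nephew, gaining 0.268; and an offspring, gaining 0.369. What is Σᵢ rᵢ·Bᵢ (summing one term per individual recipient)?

r to a full niece or nephew = 0.25 (full aunt/uncle↔niece/nephew: two paths of length 3 through the shared grandparent pair: r = 2·(1/2)^3 = 1/4).
r to an offspring = 0.5 (one parent–offspring link: r = (1/2)^1 = 1/2).
Summing one r·B term per recipient: 1·0.25·0.268 + 1·0.5·0.369 = 0.2515.

0.2515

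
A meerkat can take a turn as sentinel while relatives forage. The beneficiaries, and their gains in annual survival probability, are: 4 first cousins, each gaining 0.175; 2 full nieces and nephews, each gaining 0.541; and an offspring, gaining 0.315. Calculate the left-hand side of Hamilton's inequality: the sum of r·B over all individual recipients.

r to a first cousin = 1/8 (first cousins share one grandparent pair — two paths of length 4: r = 2·(1/2)^4 = 1/8).
r to a full niece or nephew = 0.25 (full aunt/uncle↔niece/nephew: two paths of length 3 through the shared grandparent pair: r = 2·(1/2)^3 = 1/4).
r to an offspring = 0.5 (one parent–offspring link: r = (1/2)^1 = 1/2).
Summing one r·B term per recipient: 4·0.125·0.175 + 2·0.25·0.541 + 1·0.5·0.315 = 0.5155.

0.5155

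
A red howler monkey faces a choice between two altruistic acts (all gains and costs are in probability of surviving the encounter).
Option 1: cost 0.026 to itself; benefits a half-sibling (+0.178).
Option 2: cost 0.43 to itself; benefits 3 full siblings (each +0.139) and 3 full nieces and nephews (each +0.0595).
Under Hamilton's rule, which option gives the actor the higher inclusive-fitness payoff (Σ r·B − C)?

Option 1: r to a half-sibling = 0.25.
Option 1: Σ r·B − C = (1·0.25·0.178) − 0.026 = 0.0185.
Option 2: r to a full sibling = 0.5.
Option 2: r to a full niece or nephew = 0.25.
Option 2: Σ r·B − C = (3·0.5·0.139 + 3·0.25·0.0595) − 0.43 = -0.176875.
Option 1 has the higher net inclusive-fitness payoff.

Option 1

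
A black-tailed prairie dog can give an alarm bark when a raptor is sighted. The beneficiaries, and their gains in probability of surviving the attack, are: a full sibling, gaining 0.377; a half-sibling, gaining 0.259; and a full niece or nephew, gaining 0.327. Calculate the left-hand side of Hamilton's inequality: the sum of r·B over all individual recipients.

r to a full sibling = 1/2 (full sibs share both parents — two paths of length 2: r = 2·(1/2)^2 = 1/2).
r to a half-sibling = 1/4 (half-sibs share one parent — one path of length 2: r = (1/2)^2 = 1/4).
r to a full niece or nephew = 0.25 (full aunt/uncle↔niece/nephew: two paths of length 3 through the shared grandparent pair: r = 2·(1/2)^3 = 1/4).
Summing one r·B term per recipient: 1·0.5·0.377 + 1·0.25·0.259 + 1·0.25·0.327 = 0.335.

0.335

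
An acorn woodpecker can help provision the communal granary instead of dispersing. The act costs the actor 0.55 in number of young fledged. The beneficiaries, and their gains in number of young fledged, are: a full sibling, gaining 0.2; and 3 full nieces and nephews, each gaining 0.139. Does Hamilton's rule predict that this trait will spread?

Hamilton's rule: the trait is favored when the sum of r·B over every recipient exceeds the actor's cost C.
r to a full sibling = 0.5 (full sibs share both parents — two paths of length 2: r = 2·(1/2)^2 = 1/2).
r to a full niece or nephew = 0.25 (full aunt/uncle↔niece/nephew: two paths of length 3 through the shared grandparent pair: r = 2·(1/2)^3 = 1/4).
Summing one r·B term per recipient: 1·0.5·0.2 + 3·0.25·0.139 = 0.20425.
0.20425 < 0.55: the indirect benefit is less than the cost.

No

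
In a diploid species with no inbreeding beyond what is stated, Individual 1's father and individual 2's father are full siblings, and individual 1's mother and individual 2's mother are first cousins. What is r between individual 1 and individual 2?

Wright's path rule: contributions from independent ancestry routes add.
Individual 1 and individual 2 are related in two ways: first cousins through their fathers (r = 1/8) and second cousins through their mothers (r = 1/32).
r = 1/8 + 1/32 = 5/32 = 0.15625.

0.15625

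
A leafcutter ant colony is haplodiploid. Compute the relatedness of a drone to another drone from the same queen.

Haploid brothers each carry a random half of the queen's diploid genome, so on average they share half: r = 1/2.

0.5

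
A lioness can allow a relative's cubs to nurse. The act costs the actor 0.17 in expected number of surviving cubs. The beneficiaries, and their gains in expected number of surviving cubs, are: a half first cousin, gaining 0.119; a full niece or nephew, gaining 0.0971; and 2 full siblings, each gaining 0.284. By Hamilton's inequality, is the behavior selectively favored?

Yes

Hamilton's rule: the trait is favored when the sum of r·B over every recipient exceeds the actor's cost C.
r to a half first cousin = 1/16 (half first cousins share one grandparent — one path of length 4: r = (1/2)^4 = 1/16).
r to a full niece or nephew = 1/4 (full aunt/uncle↔niece/nephew: two paths of length 3 through the shared grandparent pair: r = 2·(1/2)^3 = 1/4).
r to a full sibling = 1/2 (full sibs share both parents — two paths of length 2: r = 2·(1/2)^2 = 1/2).
Summing one r·B term per recipient: 1·0.0625·0.119 + 1·0.25·0.0971 + 2·0.5·0.284 = 0.3157125.
0.3157125 > 0.17: the indirect benefit exceeds the cost.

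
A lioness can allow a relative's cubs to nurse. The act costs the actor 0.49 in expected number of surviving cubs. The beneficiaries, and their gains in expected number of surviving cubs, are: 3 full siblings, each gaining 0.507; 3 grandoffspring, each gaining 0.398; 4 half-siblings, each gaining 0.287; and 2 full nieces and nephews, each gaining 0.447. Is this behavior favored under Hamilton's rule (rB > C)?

Hamilton's rule: the trait is favored when the sum of r·B over every recipient exceeds the actor's cost C.
r to a full sibling = 0.5 (full sibs share both parents — two paths of length 2: r = 2·(1/2)^2 = 1/2).
r to a grandoffspring = 1/4 (two parent–offspring links: r = (1/2)^2 = 1/4).
r to a half-sibling = 0.25 (half-sibs share one parent — one path of length 2: r = (1/2)^2 = 1/4).
r to a full niece or nephew = 1/4 (full aunt/uncle↔niece/nephew: two paths of length 3 through the shared grandparent pair: r = 2·(1/2)^3 = 1/4).
Summing one r·B term per recipient: 3·0.5·0.507 + 3·0.25·0.398 + 4·0.25·0.287 + 2·0.25·0.447 = 1.5695.
1.5695 > 0.49: the indirect benefit exceeds the cost.

Yes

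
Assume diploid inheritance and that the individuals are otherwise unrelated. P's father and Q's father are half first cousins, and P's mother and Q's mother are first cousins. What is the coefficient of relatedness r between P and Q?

Relatedness sums over independent paths through distinct common ancestors.
P and Q are related in two ways: half second cousins through their fathers (r = 1/64) and second cousins through their mothers (r = 1/32).
r = 1/64 + 1/32 = 3/64 = 0.046875.

0.046875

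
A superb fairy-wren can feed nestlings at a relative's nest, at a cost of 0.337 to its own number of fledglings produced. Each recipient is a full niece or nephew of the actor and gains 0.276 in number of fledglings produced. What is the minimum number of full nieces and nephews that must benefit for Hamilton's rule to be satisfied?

r to a full niece or nephew = 1/4 (full aunt/uncle↔niece/nephew: two paths of length 3 through the shared grandparent pair: r = 2·(1/2)^3 = 1/4).
Hamilton's rule: n·r·B > C  ⇒  n > C/(r·B) = 0.337/(0.25·0.276) = 4.884.
The smallest integer exceeding 4.884 is 5.

5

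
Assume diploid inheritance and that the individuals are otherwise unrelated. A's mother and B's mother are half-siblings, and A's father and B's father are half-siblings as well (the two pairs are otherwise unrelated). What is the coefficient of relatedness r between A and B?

Wright's path rule: contributions from independent ancestry routes add.
A and B are related in two ways: half first cousins through their mothers (r = 1/16) and half first cousins through their fathers (r = 1/16).
r = 1/16 + 1/16 = 1/8 = 0.125.

0.125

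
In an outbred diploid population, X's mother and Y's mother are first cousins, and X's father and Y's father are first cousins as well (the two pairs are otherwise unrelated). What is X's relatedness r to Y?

0.0625

Relatedness sums over independent paths through distinct common ancestors.
X and Y are related in two ways: second cousins through their mothers (r = 1/32) and second cousins through their fathers (r = 1/32).
r = 1/32 + 1/32 = 0.0625.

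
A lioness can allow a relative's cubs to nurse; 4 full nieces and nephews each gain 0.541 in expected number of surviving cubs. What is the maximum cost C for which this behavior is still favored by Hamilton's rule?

r to a full niece or nephew = 1/4 (full aunt/uncle↔niece/nephew: two paths of length 3 through the shared grandparent pair: r = 2·(1/2)^3 = 1/4).
Hamilton's rule: n·r·B > C, so the trait is favored while C < n·r·B = 4·0.25·0.541 = 0.541.

0.541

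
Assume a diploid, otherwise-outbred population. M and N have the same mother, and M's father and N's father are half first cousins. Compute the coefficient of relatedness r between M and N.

0.265625

Wright's path rule: contributions from independent ancestry routes add.
M and N are related in two ways: half-sibs through their shared mother (r = 1/4) and half second cousins through their fathers (r = 1/64).
r = 1/4 + 1/64 = 0.265625.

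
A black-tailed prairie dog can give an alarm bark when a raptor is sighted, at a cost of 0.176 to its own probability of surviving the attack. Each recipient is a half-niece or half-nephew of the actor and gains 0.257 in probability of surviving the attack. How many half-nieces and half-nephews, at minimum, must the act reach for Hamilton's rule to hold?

r to a half-niece or half-nephew = 1/8 (half-aunt/uncle↔niece/nephew: one path of length 3: r = (1/2)^3 = 1/8).
Hamilton's rule: n·r·B > C  ⇒  n > C/(r·B) = 0.176/(0.125·0.257) = 5.479.
The smallest integer exceeding 5.479 is 6.

6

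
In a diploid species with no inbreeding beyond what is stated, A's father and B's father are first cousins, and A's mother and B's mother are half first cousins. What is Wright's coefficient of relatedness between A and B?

0.046875

Wright's path rule: contributions from independent ancestry routes add.
A and B are related in two ways: second cousins through their fathers (r = 1/32) and half second cousins through their mothers (r = 1/64).
r = 1/32 + 1/64 = 3/64 = 0.046875.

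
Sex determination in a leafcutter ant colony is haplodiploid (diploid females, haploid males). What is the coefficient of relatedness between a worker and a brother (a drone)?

Her haploid brother carries none of their father's genes and a random half of their mother's genome; that half matches the maternal half of her own genome with probability 1/2: r = 1/2 · 1/2 = 1/4.

0.25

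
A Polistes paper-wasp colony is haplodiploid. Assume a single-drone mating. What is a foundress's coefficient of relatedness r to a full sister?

Haplodiploid full sisters inherit their father's entire haploid genome identically (contributing 1/2) and on average half of their mother's contribution (1/2 · 1/2 = 1/4); r = 1/2 + 1/4 = 3/4.

0.75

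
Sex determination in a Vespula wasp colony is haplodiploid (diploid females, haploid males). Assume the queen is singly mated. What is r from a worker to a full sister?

Haplodiploid full sisters inherit their father's entire haploid genome identically (contributing 1/2) and on average half of their mother's contribution (1/2 · 1/2 = 1/4); r = 1/2 + 1/4 = 3/4.

0.75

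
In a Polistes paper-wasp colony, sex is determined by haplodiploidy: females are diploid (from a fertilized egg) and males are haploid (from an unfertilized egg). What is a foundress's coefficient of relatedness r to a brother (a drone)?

0.25

Her haploid brother carries none of their father's genes and a random half of their mother's genome; that half matches the maternal half of her own genome with probability 1/2: r = 1/2 · 1/2 = 1/4.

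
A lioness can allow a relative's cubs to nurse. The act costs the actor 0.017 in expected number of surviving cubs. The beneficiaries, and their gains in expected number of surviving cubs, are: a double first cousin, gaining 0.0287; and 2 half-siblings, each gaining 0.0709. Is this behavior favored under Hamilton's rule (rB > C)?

Hamilton's rule: the trait is favored when the sum of r·B over every recipient exceeds the actor's cost C.
r to a double first cousin = 1/4 (double first cousins share both grandparent pairs — four paths of length 4: r = 4·(1/2)^4 = 1/4).
r to a half-sibling = 0.25 (half-sibs share one parent — one path of length 2: r = (1/2)^2 = 1/4).
Summing one r·B term per recipient: 1·0.25·0.0287 + 2·0.25·0.0709 = 0.042625.
0.042625 > 0.017: the indirect benefit exceeds the cost.

Yes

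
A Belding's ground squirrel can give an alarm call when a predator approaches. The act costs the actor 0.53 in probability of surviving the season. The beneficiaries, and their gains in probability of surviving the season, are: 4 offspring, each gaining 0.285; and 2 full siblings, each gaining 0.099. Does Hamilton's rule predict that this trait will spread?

Hamilton's rule: the trait is favored when the sum of r·B over every recipient exceeds the actor's cost C.
r to an offspring = 0.5 (one parent–offspring link: r = (1/2)^1 = 1/2).
r to a full sibling = 0.5 (full sibs share both parents — two paths of length 2: r = 2·(1/2)^2 = 1/2).
Summing one r·B term per recipient: 4·0.5·0.285 + 2·0.5·0.099 = 0.669.
0.669 > 0.53: the indirect benefit exceeds the cost.

Yes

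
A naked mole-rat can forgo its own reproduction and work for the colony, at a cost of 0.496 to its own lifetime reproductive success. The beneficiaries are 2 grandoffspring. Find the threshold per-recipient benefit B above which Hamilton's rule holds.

r to a grandoffspring = 0.25 (two parent–offspring links: r = (1/2)^2 = 1/4).
Hamilton's rule with n recipients of equal r: n·r·B > C, so B > C/(n·r) = 0.496/(2·0.25) = 0.992.

0.992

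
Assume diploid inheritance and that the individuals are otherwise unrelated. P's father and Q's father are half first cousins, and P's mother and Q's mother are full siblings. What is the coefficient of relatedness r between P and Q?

Wright's path rule: contributions from independent ancestry routes add.
P and Q are related in two ways: half second cousins through their fathers (r = 1/64) and first cousins through their mothers (r = 1/8).
r = 1/64 + 1/8 = 0.140625.

0.140625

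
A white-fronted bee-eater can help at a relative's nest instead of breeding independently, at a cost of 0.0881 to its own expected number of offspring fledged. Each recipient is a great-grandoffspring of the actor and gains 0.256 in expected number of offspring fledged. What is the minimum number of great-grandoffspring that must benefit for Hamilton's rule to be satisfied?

r to a great-grandoffspring = 1/8 (three parent–offspring links: r = (1/2)^3 = 1/8).
Hamilton's rule: n·r·B > C  ⇒  n > C/(r·B) = 0.0881/(0.125·0.256) = 2.753.
The smallest integer exceeding 2.753 is 3.

3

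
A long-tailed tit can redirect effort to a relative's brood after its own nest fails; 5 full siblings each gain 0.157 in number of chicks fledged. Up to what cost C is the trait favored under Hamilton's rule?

0.3925

r to a full sibling = 1/2 (full sibs share both parents — two paths of length 2: r = 2·(1/2)^2 = 1/2).
Hamilton's rule: n·r·B > C, so the trait is favored while C < n·r·B = 5·0.5·0.157 = 0.3925.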